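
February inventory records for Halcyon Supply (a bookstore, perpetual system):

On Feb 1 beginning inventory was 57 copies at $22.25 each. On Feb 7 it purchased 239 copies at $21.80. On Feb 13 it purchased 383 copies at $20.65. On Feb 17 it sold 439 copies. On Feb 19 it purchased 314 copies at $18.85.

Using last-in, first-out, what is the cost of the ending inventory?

Ending inventory = $11,176.55

Feb 17, 439 sold [LIFO — newest first]: 383 @ $20.65 + 56 @ $21.80 = $9,129.75
Ending inventory: 57 @ $22.25 + 183 @ $21.80 + 314 @ $18.85 = $11,176.55
Check: goods available $20,306.30 = COGS $9,129.75 + ending $11,176.55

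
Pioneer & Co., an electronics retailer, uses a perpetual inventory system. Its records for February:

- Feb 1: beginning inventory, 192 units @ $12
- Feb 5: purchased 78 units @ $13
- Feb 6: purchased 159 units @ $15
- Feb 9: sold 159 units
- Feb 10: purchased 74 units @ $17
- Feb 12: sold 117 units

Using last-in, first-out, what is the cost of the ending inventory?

Ending inventory = $2,759

Feb 9, 159 sold [LIFO — newest first]: 159 @ $15 = $2,385
Feb 12, 117 sold [LIFO — newest first]: 74 @ $17 + 43 @ $13 = $1,817
Total COGS = $2,385 + $1,817 = $4,202
Ending inventory: 192 @ $12 + 35 @ $13 = $2,759
Check: goods available $6,961 = COGS $4,202 + ending $2,759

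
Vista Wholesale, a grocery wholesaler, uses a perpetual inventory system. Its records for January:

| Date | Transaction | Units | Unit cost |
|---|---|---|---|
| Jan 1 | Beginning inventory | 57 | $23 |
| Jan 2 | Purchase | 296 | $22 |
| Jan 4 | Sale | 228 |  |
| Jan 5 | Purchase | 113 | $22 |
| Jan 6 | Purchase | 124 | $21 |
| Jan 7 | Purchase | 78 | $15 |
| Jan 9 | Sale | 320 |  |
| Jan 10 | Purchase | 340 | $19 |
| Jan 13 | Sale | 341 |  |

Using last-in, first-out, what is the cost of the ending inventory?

Jan 4, 228 sold [LIFO — newest first]: 228 @ $22 = $5,016
Jan 9, 320 sold [LIFO — newest first]: 78 @ $15 + 124 @ $21 + 113 @ $22 + 5 @ $22 = $6,370
Jan 13, 341 sold [LIFO — newest first]: 340 @ $19 + 1 @ $22 = $6,482
Total COGS = $5,016 + $6,370 + $6,482 = $17,868
Ending inventory: 57 @ $23 + 62 @ $22 = $2,675

Ending inventory = $2,675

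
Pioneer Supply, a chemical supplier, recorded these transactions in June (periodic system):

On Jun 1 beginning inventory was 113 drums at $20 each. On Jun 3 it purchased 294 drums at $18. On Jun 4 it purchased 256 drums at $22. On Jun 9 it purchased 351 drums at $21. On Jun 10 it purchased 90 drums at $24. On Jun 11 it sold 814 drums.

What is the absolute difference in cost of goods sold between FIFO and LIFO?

$914

FIFO COGS: 113 @ $20 + 294 @ $18 + 256 @ $22 + 151 @ $21 = $16,355
LIFO COGS: 90 @ $24 + 351 @ $21 + 256 @ $22 + 117 @ $18 = $17,269
Difference = |$16,355 − $17,269| = $914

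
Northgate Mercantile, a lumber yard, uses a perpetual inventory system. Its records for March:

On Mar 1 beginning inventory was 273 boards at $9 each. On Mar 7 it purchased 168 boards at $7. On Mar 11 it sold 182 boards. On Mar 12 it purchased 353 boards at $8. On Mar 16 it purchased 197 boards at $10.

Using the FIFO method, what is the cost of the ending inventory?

Mar 11, 182 sold [FIFO — oldest first]: 182 @ $9 = $1,638
Ending inventory: 91 @ $9 + 168 @ $7 + 353 @ $8 + 197 @ $10 = $6,789

Ending inventory = $6,789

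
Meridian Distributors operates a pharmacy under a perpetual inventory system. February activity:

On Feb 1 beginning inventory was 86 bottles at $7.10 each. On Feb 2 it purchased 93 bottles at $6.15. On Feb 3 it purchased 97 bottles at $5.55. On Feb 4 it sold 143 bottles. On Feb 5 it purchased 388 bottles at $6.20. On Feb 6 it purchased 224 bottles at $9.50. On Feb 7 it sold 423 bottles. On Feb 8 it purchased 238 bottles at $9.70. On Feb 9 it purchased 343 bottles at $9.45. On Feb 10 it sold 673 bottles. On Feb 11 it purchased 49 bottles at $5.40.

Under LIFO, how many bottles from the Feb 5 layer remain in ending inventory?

Feb 4, 143 sold [LIFO — newest first]: 97 @ $5.55 + 46 @ $6.15 = $821.25
Feb 7, 423 sold [LIFO — newest first]: 224 @ $9.50 + 199 @ $6.20 = $3,361.80
Feb 10, 673 sold [LIFO — newest first]: 343 @ $9.45 + 238 @ $9.70 + 92 @ $6.20 = $6,120.35
Total COGS = $821.25 + $3,361.80 + $6,120.35 = $10,303.40
Ending inventory: 86 @ $7.10 + 47 @ $6.15 + 97 @ $6.20 + 49 @ $5.40 = $1,765.65

97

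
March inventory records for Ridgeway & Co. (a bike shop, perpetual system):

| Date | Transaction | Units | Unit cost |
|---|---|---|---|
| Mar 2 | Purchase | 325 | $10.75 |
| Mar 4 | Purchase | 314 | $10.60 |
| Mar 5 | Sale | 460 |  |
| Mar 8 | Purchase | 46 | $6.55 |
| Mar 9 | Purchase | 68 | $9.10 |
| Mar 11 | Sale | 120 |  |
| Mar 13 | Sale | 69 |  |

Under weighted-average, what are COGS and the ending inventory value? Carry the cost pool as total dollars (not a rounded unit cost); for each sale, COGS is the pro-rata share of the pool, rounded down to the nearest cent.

COGS = $6,737.32; ending inventory = $1,004.93

After Mar 2: 325 on hand, pool $3,493.75 (≈ $10.7500 each)
After Mar 4: 639 on hand, pool $6,822.15 (≈ $10.6763 each)
Mar 5, sell 460: 460/639 × $6,822.15 → $4,911.09
After Mar 8: 225 on hand, pool $2,212.36 (≈ $9.8327 each)
After Mar 9: 293 on hand, pool $2,831.16 (≈ $9.6627 each)
Mar 11, sell 120: 120/293 × $2,831.16 → $1,159.51
Mar 13, sell 69: 69/173 × $1,671.65 → $666.72
Total COGS = $4,911.09 + $1,159.51 + $666.72 = $6,737.32
Ending inventory (cost pool remaining) = $1,004.93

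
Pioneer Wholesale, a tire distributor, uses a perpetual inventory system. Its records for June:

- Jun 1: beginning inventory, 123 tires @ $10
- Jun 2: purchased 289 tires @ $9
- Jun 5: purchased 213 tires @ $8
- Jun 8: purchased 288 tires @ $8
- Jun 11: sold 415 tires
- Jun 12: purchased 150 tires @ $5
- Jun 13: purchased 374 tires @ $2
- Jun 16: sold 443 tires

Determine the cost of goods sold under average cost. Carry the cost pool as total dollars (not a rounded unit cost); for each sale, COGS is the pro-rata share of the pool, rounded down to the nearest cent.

After Jun 1: 123 on hand, pool $1,230.00 (≈ $10.0000 each)
After Jun 2: 412 on hand, pool $3,831.00 (≈ $9.2985 each)
After Jun 5: 625 on hand, pool $5,535.00 (≈ $8.8560 each)
After Jun 8: 913 on hand, pool $7,839.00 (≈ $8.5860 each)
Jun 11, sell 415: 415/913 × $7,839.00 → $3,563.18
After Jun 12: 648 on hand, pool $5,025.82 (≈ $7.7559 each)
After Jun 13: 1022 on hand, pool $5,773.82 (≈ $5.6495 each)
Jun 16, sell 443: 443/1022 × $5,773.82 → $2,502.74
Total COGS = $3,563.18 + $2,502.74 = $6,065.92
Ending inventory (cost pool remaining) = $3,271.08
Check: goods available $9,337.00 = COGS $6,065.92 + ending $3,271.08

COGS = $6,065.92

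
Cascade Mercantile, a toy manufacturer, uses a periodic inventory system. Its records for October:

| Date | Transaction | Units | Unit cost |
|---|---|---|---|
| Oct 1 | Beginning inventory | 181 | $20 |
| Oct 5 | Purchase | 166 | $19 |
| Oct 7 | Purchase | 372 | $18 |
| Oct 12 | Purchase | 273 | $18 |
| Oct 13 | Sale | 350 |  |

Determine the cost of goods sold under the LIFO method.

COGS = $6,300

Oct 13, 350 sold [LIFO — newest first]: 273 @ $18 + 77 @ $18 = $6,300
Ending inventory: 181 @ $20 + 166 @ $19 + 295 @ $18 = $12,084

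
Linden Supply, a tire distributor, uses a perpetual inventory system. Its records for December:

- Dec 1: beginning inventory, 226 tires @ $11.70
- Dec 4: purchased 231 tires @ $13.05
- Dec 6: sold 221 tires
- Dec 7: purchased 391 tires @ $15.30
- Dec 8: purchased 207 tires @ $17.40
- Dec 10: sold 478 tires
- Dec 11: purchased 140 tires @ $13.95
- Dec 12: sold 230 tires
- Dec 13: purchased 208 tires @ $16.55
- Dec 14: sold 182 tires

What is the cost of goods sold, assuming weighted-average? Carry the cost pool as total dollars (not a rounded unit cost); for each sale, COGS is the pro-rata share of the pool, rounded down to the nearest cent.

After Dec 1: 226 on hand, pool $2,644.20 (≈ $11.7000 each)
After Dec 4: 457 on hand, pool $5,658.75 (≈ $12.3824 each)
Dec 6, sell 221: 221/457 × $5,658.75 → $2,736.50
After Dec 7: 627 on hand, pool $8,904.55 (≈ $14.2018 each)
After Dec 8: 834 on hand, pool $12,506.35 (≈ $14.9956 each)
Dec 10, sell 478: 478/834 × $12,506.35 → $7,167.90
After Dec 11: 496 on hand, pool $7,291.45 (≈ $14.7005 each)
Dec 12, sell 230: 230/496 × $7,291.45 → $3,381.11
After Dec 13: 474 on hand, pool $7,352.74 (≈ $15.5121 each)
Dec 14, sell 182: 182/474 × $7,352.74 → $2,823.20
Total COGS = $2,736.50 + $7,167.90 + $3,381.11 + $2,823.20 = $16,108.71
Ending inventory (cost pool remaining) = $4,529.54

COGS = $16,108.71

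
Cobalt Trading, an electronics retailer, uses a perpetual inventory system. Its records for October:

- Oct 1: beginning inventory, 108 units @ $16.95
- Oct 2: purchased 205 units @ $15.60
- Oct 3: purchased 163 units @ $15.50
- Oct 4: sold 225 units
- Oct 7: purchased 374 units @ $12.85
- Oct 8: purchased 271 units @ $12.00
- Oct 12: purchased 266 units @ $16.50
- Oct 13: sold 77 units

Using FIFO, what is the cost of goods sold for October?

Oct 4, 225 sold [FIFO — oldest first]: 108 @ $16.95 + 117 @ $15.60 = $3,655.80
Oct 13, 77 sold [FIFO — oldest first]: 77 @ $15.60 = $1,201.20
Total COGS = $3,655.80 + $1,201.20 = $4,857.00
Ending inventory: 11 @ $15.60 + 163 @ $15.50 + 374 @ $12.85 + 271 @ $12.00 + 266 @ $16.50 = $15,145.00

COGS = $4,857.00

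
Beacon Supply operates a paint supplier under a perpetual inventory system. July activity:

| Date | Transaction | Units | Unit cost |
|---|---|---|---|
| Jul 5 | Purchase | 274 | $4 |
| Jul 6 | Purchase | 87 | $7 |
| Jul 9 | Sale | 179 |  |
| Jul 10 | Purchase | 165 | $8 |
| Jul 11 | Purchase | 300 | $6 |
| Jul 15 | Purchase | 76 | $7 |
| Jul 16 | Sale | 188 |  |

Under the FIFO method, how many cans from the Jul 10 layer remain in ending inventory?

159

Jul 9, 179 sold [FIFO — oldest first]: 179 @ $4 = $716
Jul 16, 188 sold [FIFO — oldest first]: 95 @ $4 + 87 @ $7 + 6 @ $8 = $1,037
Total COGS = $716 + $1,037 = $1,753
Ending inventory: 159 @ $8 + 300 @ $6 + 76 @ $7 = $3,604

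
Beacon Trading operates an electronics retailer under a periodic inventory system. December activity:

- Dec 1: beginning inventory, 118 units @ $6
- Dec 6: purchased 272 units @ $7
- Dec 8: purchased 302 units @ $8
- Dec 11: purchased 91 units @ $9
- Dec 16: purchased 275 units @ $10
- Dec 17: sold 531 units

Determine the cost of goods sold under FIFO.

COGS = $3,740

Dec 17, 531 sold [FIFO — oldest first]: 118 @ $6 + 272 @ $7 + 141 @ $8 = $3,740
Ending inventory: 161 @ $8 + 91 @ $9 + 275 @ $10 = $4,857
Check: goods available $8,597 = COGS $3,740 + ending $4,857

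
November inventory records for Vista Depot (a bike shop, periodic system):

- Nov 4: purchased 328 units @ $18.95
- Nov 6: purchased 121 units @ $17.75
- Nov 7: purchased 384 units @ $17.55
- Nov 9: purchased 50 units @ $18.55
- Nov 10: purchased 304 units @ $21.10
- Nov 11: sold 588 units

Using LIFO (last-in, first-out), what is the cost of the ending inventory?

Ending inventory = $10,995.85

Nov 11, 588 sold [LIFO — newest first]: 304 @ $21.10 + 50 @ $18.55 + 234 @ $17.55 = $11,448.60
Ending inventory: 328 @ $18.95 + 121 @ $17.75 + 150 @ $17.55 = $10,995.85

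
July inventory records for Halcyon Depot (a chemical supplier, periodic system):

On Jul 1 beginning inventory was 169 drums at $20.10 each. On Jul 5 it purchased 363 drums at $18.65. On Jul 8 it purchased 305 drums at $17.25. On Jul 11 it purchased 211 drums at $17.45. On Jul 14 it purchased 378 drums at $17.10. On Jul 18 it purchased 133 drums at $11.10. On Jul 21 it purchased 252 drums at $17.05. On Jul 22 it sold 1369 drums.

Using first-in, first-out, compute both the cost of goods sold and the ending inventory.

Jul 22, 1369 sold [FIFO — oldest first]: 169 @ $20.10 + 363 @ $18.65 + 305 @ $17.25 + 211 @ $17.45 + 321 @ $17.10 = $24,599.15
Ending inventory: 57 @ $17.10 + 133 @ $11.10 + 252 @ $17.05 = $6,747.60
Check: goods available $31,346.75 = COGS $24,599.15 + ending $6,747.60

COGS = $24,599.15; ending inventory = $6,747.60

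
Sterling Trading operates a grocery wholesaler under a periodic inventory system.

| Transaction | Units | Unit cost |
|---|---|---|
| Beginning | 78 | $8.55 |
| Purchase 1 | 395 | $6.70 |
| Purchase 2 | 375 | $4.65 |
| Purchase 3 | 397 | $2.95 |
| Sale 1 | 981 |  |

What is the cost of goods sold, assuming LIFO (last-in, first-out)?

Sale 1 (981) [LIFO — newest first]: 397 @ $2.95 + 375 @ $4.65 + 209 @ $6.70 = $4,315.20
Ending inventory: 78 @ $8.55 + 186 @ $6.70 = $1,913.10
Check: goods available $6,228.30 = COGS $4,315.20 + ending $1,913.10

COGS = $4,315.20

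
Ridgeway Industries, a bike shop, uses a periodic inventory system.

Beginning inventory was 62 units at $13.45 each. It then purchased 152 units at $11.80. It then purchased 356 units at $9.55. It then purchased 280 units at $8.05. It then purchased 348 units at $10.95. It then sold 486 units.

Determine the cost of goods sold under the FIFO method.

Sale 1 (486) [FIFO — oldest first]: 62 @ $13.45 + 152 @ $11.80 + 272 @ $9.55 = $5,225.10
Ending inventory: 84 @ $9.55 + 280 @ $8.05 + 348 @ $10.95 = $6,866.80
Check: goods available $12,091.90 = COGS $5,225.10 + ending $6,866.80

COGS = $5,225.10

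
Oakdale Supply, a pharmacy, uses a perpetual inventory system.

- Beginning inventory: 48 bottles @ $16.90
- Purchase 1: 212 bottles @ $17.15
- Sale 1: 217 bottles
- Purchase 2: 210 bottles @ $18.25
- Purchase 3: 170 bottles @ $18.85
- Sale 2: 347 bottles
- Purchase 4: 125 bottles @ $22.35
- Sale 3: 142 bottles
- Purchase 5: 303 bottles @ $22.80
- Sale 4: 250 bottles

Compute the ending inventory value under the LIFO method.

Sale 1 (217) [LIFO — newest first]: 212 @ $17.15 + 5 @ $16.90 = $3,720.30
Sale 2 (347) [LIFO — newest first]: 170 @ $18.85 + 177 @ $18.25 = $6,434.75
Sale 3 (142) [LIFO — newest first]: 125 @ $22.35 + 17 @ $18.25 = $3,104.00
Sale 4 (250) [LIFO — newest first]: 250 @ $22.80 = $5,700.00
Total COGS = $3,720.30 + $6,434.75 + $3,104.00 + $5,700.00 = $18,959.05
Ending inventory: 43 @ $16.90 + 16 @ $18.25 + 53 @ $22.80 = $2,227.10
Check: goods available $21,186.15 = COGS $18,959.05 + ending $2,227.10

Ending inventory = $2,227.10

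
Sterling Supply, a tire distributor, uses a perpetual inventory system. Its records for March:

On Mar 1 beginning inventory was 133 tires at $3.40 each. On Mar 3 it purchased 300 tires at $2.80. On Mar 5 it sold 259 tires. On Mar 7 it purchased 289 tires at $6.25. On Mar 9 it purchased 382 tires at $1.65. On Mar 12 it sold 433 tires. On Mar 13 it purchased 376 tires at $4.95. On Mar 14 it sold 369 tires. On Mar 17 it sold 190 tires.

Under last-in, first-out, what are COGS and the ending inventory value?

COGS = $4,679.20; ending inventory = $910.75

Mar 5, 259 sold [LIFO — newest first]: 259 @ $2.80 = $725.20
Mar 12, 433 sold [LIFO — newest first]: 382 @ $1.65 + 51 @ $6.25 = $949.05
Mar 14, 369 sold [LIFO — newest first]: 369 @ $4.95 = $1,826.55
Mar 17, 190 sold [LIFO — newest first]: 7 @ $4.95 + 183 @ $6.25 = $1,178.40
Total COGS = $725.20 + $949.05 + $1,826.55 + $1,178.40 = $4,679.20
Ending inventory: 133 @ $3.40 + 41 @ $2.80 + 55 @ $6.25 = $910.75
Check: goods available $5,589.95 = COGS $4,679.20 + ending $910.75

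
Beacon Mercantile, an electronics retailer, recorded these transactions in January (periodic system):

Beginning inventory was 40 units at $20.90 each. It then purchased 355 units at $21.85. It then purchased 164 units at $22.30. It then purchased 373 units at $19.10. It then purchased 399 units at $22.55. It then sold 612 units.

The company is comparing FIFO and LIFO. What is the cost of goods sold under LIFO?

COGS = $13,065.75

FIFO COGS: 40 @ $20.90 + 355 @ $21.85 + 164 @ $22.30 + 53 @ $19.10 = $13,262.25
LIFO COGS: 399 @ $22.55 + 213 @ $19.10 = $13,065.75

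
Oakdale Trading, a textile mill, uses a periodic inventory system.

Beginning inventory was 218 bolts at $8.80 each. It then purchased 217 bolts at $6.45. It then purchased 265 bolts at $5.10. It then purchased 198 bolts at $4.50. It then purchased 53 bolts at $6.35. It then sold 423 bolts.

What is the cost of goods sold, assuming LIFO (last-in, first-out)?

COGS = $2,104.75

Sale 1 (423) [LIFO — newest first]: 53 @ $6.35 + 198 @ $4.50 + 172 @ $5.10 = $2,104.75
Ending inventory: 218 @ $8.80 + 217 @ $6.45 + 93 @ $5.10 = $3,792.35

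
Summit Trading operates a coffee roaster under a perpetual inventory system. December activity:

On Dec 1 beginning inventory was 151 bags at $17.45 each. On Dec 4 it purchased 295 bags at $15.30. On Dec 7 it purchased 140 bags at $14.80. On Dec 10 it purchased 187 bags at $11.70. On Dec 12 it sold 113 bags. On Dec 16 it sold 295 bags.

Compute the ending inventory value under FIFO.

Dec 12, 113 sold [FIFO — oldest first]: 113 @ $17.45 = $1,971.85
Dec 16, 295 sold [FIFO — oldest first]: 38 @ $17.45 + 257 @ $15.30 = $4,595.20
Total COGS = $1,971.85 + $4,595.20 = $6,567.05
Ending inventory: 38 @ $15.30 + 140 @ $14.80 + 187 @ $11.70 = $4,841.30

Ending inventory = $4,841.30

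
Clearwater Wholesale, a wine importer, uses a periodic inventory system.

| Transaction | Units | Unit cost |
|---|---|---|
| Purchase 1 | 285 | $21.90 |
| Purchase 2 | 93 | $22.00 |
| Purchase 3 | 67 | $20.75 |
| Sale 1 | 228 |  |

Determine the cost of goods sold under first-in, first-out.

Sale 1 (228) [FIFO — oldest first]: 228 @ $21.90 = $4,993.20
Ending inventory: 57 @ $21.90 + 93 @ $22.00 + 67 @ $20.75 = $4,684.55

COGS = $4,993.20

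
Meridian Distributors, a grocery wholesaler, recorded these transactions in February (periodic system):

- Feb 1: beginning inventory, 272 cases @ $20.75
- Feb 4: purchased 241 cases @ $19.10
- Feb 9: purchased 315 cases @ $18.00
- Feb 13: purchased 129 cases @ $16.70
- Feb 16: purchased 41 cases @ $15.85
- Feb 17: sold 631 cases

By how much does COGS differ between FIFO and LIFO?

FIFO COGS: 272 @ $20.75 + 241 @ $19.10 + 118 @ $18.00 = $12,371.10
LIFO COGS: 41 @ $15.85 + 129 @ $16.70 + 315 @ $18.00 + 146 @ $19.10 = $11,262.75
Difference = |$12,371.10 − $11,262.75| = $1,108.35

$1,108.35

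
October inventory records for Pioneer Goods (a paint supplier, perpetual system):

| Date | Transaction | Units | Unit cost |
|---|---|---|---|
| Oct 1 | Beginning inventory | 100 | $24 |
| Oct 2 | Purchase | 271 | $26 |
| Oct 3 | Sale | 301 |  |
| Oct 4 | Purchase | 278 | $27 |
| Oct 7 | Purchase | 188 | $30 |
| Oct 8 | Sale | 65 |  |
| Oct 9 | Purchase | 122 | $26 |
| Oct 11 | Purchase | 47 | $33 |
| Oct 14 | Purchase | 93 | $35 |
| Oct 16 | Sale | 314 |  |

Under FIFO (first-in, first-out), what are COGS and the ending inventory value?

COGS = $17,882; ending inventory = $12,688

Oct 3, 301 sold [FIFO — oldest first]: 100 @ $24 + 201 @ $26 = $7,626
Oct 8, 65 sold [FIFO — oldest first]: 65 @ $26 = $1,690
Oct 16, 314 sold [FIFO — oldest first]: 5 @ $26 + 278 @ $27 + 31 @ $30 = $8,566
Total COGS = $7,626 + $1,690 + $8,566 = $17,882
Ending inventory: 157 @ $30 + 122 @ $26 + 47 @ $33 + 93 @ $35 = $12,688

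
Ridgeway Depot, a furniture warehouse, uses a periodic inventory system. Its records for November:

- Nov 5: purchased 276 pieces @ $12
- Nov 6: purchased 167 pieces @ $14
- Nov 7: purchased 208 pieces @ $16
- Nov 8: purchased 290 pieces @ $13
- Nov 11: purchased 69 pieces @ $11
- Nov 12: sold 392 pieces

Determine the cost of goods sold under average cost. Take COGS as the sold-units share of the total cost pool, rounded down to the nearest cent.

COGS = $5,242.32

Nov 12, sell 392: 392/1010 × $13,507.00 → $5,242.32
Ending inventory (cost pool remaining) = $8,264.68
Check: goods available $13,507.00 = COGS $5,242.32 + ending $8,264.68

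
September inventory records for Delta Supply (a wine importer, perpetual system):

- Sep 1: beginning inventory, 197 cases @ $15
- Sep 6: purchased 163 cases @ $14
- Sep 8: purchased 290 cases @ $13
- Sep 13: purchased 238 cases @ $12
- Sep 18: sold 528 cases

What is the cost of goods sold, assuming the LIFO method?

Sep 18, 528 sold [LIFO — newest first]: 238 @ $12 + 290 @ $13 = $6,626
Ending inventory: 197 @ $15 + 163 @ $14 = $5,237

COGS = $6,626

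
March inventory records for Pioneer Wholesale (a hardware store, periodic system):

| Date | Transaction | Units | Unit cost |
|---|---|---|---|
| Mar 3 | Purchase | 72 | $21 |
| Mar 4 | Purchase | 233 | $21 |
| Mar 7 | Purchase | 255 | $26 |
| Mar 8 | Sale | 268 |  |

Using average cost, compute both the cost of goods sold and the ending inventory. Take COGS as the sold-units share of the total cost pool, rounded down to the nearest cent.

Mar 8, sell 268: 268/560 × $13,035.00 → $6,238.17
Ending inventory (cost pool remaining) = $6,796.83
Check: goods available $13,035.00 = COGS $6,238.17 + ending $6,796.83

COGS = $6,238.17; ending inventory = $6,796.83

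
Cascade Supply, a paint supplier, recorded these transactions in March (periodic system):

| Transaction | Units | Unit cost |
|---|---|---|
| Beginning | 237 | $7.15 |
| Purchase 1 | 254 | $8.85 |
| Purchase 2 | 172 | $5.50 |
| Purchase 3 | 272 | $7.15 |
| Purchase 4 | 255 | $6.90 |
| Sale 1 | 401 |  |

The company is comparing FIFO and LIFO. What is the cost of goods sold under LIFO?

FIFO COGS: 237 @ $7.15 + 164 @ $8.85 = $3,145.95
LIFO COGS: 255 @ $6.90 + 146 @ $7.15 = $2,803.40

COGS = $2,803.40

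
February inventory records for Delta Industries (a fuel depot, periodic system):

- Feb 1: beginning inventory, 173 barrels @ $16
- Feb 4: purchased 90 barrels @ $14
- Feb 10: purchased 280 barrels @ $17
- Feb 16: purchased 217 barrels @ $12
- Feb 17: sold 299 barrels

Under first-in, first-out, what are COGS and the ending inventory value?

COGS = $4,640; ending inventory = $6,752

Feb 17, 299 sold [FIFO — oldest first]: 173 @ $16 + 90 @ $14 + 36 @ $17 = $4,640
Ending inventory: 244 @ $17 + 217 @ $12 = $6,752
Check: goods available $11,392 = COGS $4,640 + ending $6,752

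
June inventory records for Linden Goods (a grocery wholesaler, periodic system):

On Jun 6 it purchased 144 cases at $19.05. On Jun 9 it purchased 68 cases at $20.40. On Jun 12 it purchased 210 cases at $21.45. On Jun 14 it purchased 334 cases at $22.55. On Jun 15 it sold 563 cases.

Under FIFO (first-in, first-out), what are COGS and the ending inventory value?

COGS = $11,814.45; ending inventory = $4,352.15

Jun 15, 563 sold [FIFO — oldest first]: 144 @ $19.05 + 68 @ $20.40 + 210 @ $21.45 + 141 @ $22.55 = $11,814.45
Ending inventory: 193 @ $22.55 = $4,352.15
Check: goods available $16,166.60 = COGS $11,814.45 + ending $4,352.15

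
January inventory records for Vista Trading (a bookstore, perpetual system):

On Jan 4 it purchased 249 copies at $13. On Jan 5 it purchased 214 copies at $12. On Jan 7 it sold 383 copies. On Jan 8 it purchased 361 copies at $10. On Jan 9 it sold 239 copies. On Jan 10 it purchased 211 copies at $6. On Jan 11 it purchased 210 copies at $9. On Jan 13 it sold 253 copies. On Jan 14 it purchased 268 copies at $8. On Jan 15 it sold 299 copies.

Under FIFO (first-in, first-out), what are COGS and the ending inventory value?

COGS = $11,932; ending inventory = $2,783

Jan 7, 383 sold [FIFO — oldest first]: 249 @ $13 + 134 @ $12 = $4,845
Jan 9, 239 sold [FIFO — oldest first]: 80 @ $12 + 159 @ $10 = $2,550
Jan 13, 253 sold [FIFO — oldest first]: 202 @ $10 + 51 @ $6 = $2,326
Jan 15, 299 sold [FIFO — oldest first]: 160 @ $6 + 139 @ $9 = $2,211
Total COGS = $4,845 + $2,550 + $2,326 + $2,211 = $11,932
Ending inventory: 71 @ $9 + 268 @ $8 = $2,783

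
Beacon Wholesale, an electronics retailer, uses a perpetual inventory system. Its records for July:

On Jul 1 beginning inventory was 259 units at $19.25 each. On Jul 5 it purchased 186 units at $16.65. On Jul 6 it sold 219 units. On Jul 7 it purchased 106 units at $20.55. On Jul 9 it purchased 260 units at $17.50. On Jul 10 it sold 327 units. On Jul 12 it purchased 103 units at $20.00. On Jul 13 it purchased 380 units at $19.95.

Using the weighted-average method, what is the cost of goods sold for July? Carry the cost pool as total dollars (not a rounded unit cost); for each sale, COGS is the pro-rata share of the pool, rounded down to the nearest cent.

COGS = $9,961.62

After Jul 1: 259 on hand, pool $4,985.75 (≈ $19.2500 each)
After Jul 5: 445 on hand, pool $8,082.65 (≈ $18.1633 each)
Jul 6, sell 219: 219/445 × $8,082.65 → $3,977.75
After Jul 7: 332 on hand, pool $6,283.20 (≈ $18.9253 each)
After Jul 9: 592 on hand, pool $10,833.20 (≈ $18.2993 each)
Jul 10, sell 327: 327/592 × $10,833.20 → $5,983.87
After Jul 12: 368 on hand, pool $6,909.33 (≈ $18.7754 each)
After Jul 13: 748 on hand, pool $14,490.33 (≈ $19.3721 each)
Total COGS = $3,977.75 + $5,983.87 = $9,961.62
Ending inventory (cost pool remaining) = $14,490.33
Check: goods available $24,451.95 = COGS $9,961.62 + ending $14,490.33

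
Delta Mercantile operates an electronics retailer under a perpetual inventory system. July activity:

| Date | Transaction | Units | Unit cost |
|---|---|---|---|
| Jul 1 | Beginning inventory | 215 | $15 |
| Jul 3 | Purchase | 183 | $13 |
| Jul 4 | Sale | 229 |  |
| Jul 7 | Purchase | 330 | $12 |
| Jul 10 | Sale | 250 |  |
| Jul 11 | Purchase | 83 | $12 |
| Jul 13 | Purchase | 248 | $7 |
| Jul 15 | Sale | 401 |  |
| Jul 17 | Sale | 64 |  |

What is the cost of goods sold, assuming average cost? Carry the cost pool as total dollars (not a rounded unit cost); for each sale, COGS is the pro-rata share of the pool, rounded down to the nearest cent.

After Jul 1: 215 on hand, pool $3,225.00 (≈ $15.0000 each)
After Jul 3: 398 on hand, pool $5,604.00 (≈ $14.0804 each)
Jul 4, sell 229: 229/398 × $5,604.00 → $3,224.41
After Jul 7: 499 on hand, pool $6,339.59 (≈ $12.7046 each)
Jul 10, sell 250: 250/499 × $6,339.59 → $3,176.14
After Jul 11: 332 on hand, pool $4,159.45 (≈ $12.5285 each)
After Jul 13: 580 on hand, pool $5,895.45 (≈ $10.1646 each)
Jul 15, sell 401: 401/580 × $5,895.45 → $4,075.99
Jul 17, sell 64: 64/179 × $1,819.46 → $650.53
Total COGS = $3,224.41 + $3,176.14 + $4,075.99 + $650.53 = $11,127.07
Ending inventory (cost pool remaining) = $1,168.93
Check: goods available $12,296.00 = COGS $11,127.07 + ending $1,168.93

COGS = $11,127.07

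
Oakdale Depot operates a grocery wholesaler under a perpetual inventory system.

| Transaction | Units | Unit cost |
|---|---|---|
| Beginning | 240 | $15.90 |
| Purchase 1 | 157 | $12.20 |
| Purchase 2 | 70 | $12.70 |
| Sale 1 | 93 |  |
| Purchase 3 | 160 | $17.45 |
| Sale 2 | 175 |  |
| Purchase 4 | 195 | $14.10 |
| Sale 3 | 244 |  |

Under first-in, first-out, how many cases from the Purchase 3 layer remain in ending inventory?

115

Sale 1 (93) [FIFO — oldest first]: 93 @ $15.90 = $1,478.70
Sale 2 (175) [FIFO — oldest first]: 147 @ $15.90 + 28 @ $12.20 = $2,678.90
Sale 3 (244) [FIFO — oldest first]: 129 @ $12.20 + 70 @ $12.70 + 45 @ $17.45 = $3,248.05
Total COGS = $1,478.70 + $2,678.90 + $3,248.05 = $7,405.65
Ending inventory: 115 @ $17.45 + 195 @ $14.10 = $4,756.25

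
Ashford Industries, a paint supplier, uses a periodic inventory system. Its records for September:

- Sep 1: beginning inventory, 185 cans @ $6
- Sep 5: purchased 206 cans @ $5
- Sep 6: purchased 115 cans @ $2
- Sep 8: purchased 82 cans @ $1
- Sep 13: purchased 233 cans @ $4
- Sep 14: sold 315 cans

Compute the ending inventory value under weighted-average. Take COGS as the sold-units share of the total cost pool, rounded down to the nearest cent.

Sep 14, sell 315: 315/821 × $3,384.00 → $1,298.36
Ending inventory (cost pool remaining) = $2,085.64
Check: goods available $3,384.00 = COGS $1,298.36 + ending $2,085.64

Ending inventory = $2,085.64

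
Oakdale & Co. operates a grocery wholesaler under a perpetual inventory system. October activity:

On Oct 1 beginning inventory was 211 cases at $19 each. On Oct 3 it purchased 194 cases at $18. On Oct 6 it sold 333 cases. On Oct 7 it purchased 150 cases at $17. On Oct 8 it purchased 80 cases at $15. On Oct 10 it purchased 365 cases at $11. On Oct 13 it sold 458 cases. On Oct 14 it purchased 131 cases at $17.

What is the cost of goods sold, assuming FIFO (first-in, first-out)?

COGS = $12,967

Oct 6, 333 sold [FIFO — oldest first]: 211 @ $19 + 122 @ $18 = $6,205
Oct 13, 458 sold [FIFO — oldest first]: 72 @ $18 + 150 @ $17 + 80 @ $15 + 156 @ $11 = $6,762
Total COGS = $6,205 + $6,762 = $12,967
Ending inventory: 209 @ $11 + 131 @ $17 = $4,526
Check: goods available $17,493 = COGS $12,967 + ending $4,526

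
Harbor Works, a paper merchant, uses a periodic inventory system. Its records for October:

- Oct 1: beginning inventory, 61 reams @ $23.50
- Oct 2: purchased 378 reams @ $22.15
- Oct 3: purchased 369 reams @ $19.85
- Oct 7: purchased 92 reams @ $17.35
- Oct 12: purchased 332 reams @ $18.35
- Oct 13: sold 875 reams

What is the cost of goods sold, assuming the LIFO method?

COGS = $16,829.35

Oct 13, 875 sold [LIFO — newest first]: 332 @ $18.35 + 92 @ $17.35 + 369 @ $19.85 + 82 @ $22.15 = $16,829.35
Ending inventory: 61 @ $23.50 + 296 @ $22.15 = $7,989.90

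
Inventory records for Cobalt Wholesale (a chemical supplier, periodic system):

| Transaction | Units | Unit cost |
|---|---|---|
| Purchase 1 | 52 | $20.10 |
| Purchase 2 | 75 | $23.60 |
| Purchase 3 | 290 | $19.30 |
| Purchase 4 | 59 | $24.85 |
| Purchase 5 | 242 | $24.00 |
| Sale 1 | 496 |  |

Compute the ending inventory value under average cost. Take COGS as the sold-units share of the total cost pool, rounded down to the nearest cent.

Sale 1, sell 496: 496/718 × $15,686.35 → $10,836.25
Ending inventory (cost pool remaining) = $4,850.10
Check: goods available $15,686.35 = COGS $10,836.25 + ending $4,850.10

Ending inventory = $4,850.10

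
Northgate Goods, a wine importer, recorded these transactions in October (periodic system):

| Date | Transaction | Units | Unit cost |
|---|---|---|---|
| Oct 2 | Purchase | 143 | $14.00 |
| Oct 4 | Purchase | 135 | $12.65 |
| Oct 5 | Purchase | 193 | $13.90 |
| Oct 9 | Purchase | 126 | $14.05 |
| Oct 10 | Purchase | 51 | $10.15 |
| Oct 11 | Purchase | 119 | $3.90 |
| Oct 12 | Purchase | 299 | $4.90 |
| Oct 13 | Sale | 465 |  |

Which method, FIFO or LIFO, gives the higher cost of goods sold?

FIFO

FIFO COGS: 143 @ $14.00 + 135 @ $12.65 + 187 @ $13.90 = $6,309.05
LIFO COGS: 299 @ $4.90 + 119 @ $3.90 + 47 @ $10.15 = $2,406.25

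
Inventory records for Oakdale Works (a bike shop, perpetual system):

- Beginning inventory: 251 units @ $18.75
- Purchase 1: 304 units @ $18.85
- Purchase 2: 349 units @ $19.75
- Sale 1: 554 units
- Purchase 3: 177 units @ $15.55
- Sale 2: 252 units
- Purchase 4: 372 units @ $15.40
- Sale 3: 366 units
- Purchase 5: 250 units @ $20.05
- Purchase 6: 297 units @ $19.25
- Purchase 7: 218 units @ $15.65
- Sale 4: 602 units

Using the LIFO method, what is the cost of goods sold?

Sale 1 (554) [LIFO — newest first]: 349 @ $19.75 + 205 @ $18.85 = $10,757.00
Sale 2 (252) [LIFO — newest first]: 177 @ $15.55 + 75 @ $18.85 = $4,166.10
Sale 3 (366) [LIFO — newest first]: 366 @ $15.40 = $5,636.40
Sale 4 (602) [LIFO — newest first]: 218 @ $15.65 + 297 @ $19.25 + 87 @ $20.05 = $10,873.30
Total COGS = $10,757.00 + $4,166.10 + $5,636.40 + $10,873.30 = $31,432.80
Ending inventory: 251 @ $18.75 + 24 @ $18.85 + 6 @ $15.40 + 163 @ $20.05 = $8,519.20

COGS = $31,432.80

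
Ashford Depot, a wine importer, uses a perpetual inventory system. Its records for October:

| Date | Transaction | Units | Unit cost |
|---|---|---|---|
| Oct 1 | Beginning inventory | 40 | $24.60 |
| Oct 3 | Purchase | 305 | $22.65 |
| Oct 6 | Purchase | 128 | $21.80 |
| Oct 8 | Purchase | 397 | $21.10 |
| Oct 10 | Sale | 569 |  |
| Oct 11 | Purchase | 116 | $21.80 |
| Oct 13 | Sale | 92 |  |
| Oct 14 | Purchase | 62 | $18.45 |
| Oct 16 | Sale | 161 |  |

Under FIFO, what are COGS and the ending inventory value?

Oct 10, 569 sold [FIFO — oldest first]: 40 @ $24.60 + 305 @ $22.65 + 128 @ $21.80 + 96 @ $21.10 = $12,708.25
Oct 13, 92 sold [FIFO — oldest first]: 92 @ $21.10 = $1,941.20
Oct 16, 161 sold [FIFO — oldest first]: 161 @ $21.10 = $3,397.10
Total COGS = $12,708.25 + $1,941.20 + $3,397.10 = $18,046.55
Ending inventory: 48 @ $21.10 + 116 @ $21.80 + 62 @ $18.45 = $4,685.50

COGS = $18,046.55; ending inventory = $4,685.50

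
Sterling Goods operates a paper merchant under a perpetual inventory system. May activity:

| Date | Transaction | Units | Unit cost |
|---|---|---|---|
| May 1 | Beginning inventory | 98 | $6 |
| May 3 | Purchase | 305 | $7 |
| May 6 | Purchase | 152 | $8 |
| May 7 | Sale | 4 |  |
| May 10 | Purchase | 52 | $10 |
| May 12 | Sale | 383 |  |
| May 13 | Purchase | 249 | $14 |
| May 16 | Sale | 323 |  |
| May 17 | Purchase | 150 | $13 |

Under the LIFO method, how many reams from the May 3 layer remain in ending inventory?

48

May 7, 4 sold [LIFO — newest first]: 4 @ $8 = $32
May 12, 383 sold [LIFO — newest first]: 52 @ $10 + 148 @ $8 + 183 @ $7 = $2,985
May 16, 323 sold [LIFO — newest first]: 249 @ $14 + 74 @ $7 = $4,004
Total COGS = $32 + $2,985 + $4,004 = $7,021
Ending inventory: 98 @ $6 + 48 @ $7 + 150 @ $13 = $2,874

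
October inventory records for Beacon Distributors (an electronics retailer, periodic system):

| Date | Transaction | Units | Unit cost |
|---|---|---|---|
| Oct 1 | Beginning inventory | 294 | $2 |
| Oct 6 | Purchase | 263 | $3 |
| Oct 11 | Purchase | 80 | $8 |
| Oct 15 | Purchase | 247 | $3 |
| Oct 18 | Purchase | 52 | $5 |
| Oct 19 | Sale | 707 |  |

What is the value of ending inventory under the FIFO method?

Ending inventory = $791

Oct 19, 707 sold [FIFO — oldest first]: 294 @ $2 + 263 @ $3 + 80 @ $8 + 70 @ $3 = $2,227
Ending inventory: 177 @ $3 + 52 @ $5 = $791
Check: goods available $3,018 = COGS $2,227 + ending $791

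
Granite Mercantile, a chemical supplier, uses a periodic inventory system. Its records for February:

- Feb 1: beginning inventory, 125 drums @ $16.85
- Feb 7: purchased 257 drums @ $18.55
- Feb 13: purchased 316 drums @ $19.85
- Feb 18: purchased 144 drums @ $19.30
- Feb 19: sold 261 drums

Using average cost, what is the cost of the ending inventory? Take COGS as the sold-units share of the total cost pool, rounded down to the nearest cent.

Feb 19, sell 261: 261/842 × $15,925.40 → $4,936.49
Ending inventory (cost pool remaining) = $10,988.91

Ending inventory = $10,988.91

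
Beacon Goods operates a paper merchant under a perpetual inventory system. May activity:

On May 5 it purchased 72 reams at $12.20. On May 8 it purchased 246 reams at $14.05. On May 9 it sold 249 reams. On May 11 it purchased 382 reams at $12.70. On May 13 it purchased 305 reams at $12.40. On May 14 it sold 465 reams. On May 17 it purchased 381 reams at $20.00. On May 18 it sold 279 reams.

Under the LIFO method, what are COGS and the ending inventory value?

May 9, 249 sold [LIFO — newest first]: 246 @ $14.05 + 3 @ $12.20 = $3,492.90
May 14, 465 sold [LIFO — newest first]: 305 @ $12.40 + 160 @ $12.70 = $5,814.00
May 18, 279 sold [LIFO — newest first]: 279 @ $20.00 = $5,580.00
Total COGS = $3,492.90 + $5,814.00 + $5,580.00 = $14,886.90
Ending inventory: 69 @ $12.20 + 222 @ $12.70 + 102 @ $20.00 = $5,701.20

COGS = $14,886.90; ending inventory = $5,701.20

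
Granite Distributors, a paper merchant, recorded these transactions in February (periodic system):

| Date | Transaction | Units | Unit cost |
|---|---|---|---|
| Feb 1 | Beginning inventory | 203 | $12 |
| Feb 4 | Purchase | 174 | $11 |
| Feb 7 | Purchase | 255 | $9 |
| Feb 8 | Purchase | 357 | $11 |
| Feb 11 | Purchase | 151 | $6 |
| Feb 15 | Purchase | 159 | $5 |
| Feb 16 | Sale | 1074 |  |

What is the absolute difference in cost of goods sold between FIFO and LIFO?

$1,487

FIFO COGS: 203 @ $12 + 174 @ $11 + 255 @ $9 + 357 @ $11 + 85 @ $6 = $11,082
LIFO COGS: 159 @ $5 + 151 @ $6 + 357 @ $11 + 255 @ $9 + 152 @ $11 = $9,595
Difference = |$11,082 − $9,595| = $1,487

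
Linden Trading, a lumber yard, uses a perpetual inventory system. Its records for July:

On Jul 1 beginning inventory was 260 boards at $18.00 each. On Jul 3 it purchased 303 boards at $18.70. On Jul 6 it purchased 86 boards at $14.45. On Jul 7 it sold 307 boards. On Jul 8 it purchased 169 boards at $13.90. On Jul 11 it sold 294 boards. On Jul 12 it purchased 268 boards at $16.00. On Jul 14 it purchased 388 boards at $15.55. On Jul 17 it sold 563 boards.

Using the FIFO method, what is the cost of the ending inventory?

Jul 7, 307 sold [FIFO — oldest first]: 260 @ $18.00 + 47 @ $18.70 = $5,558.90
Jul 11, 294 sold [FIFO — oldest first]: 256 @ $18.70 + 38 @ $14.45 = $5,336.30
Jul 17, 563 sold [FIFO — oldest first]: 48 @ $14.45 + 169 @ $13.90 + 268 @ $16.00 + 78 @ $15.55 = $8,543.60
Total COGS = $5,558.90 + $5,336.30 + $8,543.60 = $19,438.80
Ending inventory: 310 @ $15.55 = $4,820.50
Check: goods available $24,259.30 = COGS $19,438.80 + ending $4,820.50

Ending inventory = $4,820.50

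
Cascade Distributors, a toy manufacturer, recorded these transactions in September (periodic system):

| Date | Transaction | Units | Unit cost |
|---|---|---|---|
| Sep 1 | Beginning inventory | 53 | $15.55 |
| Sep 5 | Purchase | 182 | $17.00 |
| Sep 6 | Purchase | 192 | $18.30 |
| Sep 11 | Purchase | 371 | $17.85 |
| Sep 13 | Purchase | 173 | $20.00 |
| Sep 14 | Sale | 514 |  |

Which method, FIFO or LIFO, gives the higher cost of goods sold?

FIFO COGS: 53 @ $15.55 + 182 @ $17.00 + 192 @ $18.30 + 87 @ $17.85 = $8,984.70
LIFO COGS: 173 @ $20.00 + 341 @ $17.85 = $9,546.85

LIFO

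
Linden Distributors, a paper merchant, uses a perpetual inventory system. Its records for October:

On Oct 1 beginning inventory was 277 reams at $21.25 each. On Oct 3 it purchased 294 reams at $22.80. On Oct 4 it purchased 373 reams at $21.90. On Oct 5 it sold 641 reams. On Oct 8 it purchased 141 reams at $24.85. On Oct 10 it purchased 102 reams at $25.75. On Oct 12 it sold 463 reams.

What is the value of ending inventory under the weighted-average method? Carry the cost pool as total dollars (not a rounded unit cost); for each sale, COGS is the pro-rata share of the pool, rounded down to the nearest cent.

Ending inventory = $1,944.76

After Oct 1: 277 on hand, pool $5,886.25 (≈ $21.2500 each)
After Oct 3: 571 on hand, pool $12,589.45 (≈ $22.0481 each)
After Oct 4: 944 on hand, pool $20,758.15 (≈ $21.9896 each)
Oct 5, sell 641: 641/944 × $20,758.15 → $14,095.31
After Oct 8: 444 on hand, pool $10,166.69 (≈ $22.8980 each)
After Oct 10: 546 on hand, pool $12,793.19 (≈ $23.4308 each)
Oct 12, sell 463: 463/546 × $12,793.19 → $10,848.43
Total COGS = $14,095.31 + $10,848.43 = $24,943.74
Ending inventory (cost pool remaining) = $1,944.76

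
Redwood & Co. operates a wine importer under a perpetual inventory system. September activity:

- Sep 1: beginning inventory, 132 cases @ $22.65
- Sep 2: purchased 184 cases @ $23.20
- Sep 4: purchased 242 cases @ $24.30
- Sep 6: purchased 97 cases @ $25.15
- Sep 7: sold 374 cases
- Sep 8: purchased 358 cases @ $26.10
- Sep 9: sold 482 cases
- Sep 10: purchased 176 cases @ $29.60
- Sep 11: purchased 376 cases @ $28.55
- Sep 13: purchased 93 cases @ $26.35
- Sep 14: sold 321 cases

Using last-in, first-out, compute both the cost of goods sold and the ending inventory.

Sep 7, 374 sold [LIFO — newest first]: 97 @ $25.15 + 242 @ $24.30 + 35 @ $23.20 = $9,132.15
Sep 9, 482 sold [LIFO — newest first]: 358 @ $26.10 + 124 @ $23.20 = $12,220.60
Sep 14, 321 sold [LIFO — newest first]: 93 @ $26.35 + 228 @ $28.55 = $8,959.95
Total COGS = $9,132.15 + $12,220.60 + $8,959.95 = $30,312.70
Ending inventory: 132 @ $22.65 + 25 @ $23.20 + 176 @ $29.60 + 148 @ $28.55 = $13,004.80
Check: goods available $43,317.50 = COGS $30,312.70 + ending $13,004.80

COGS = $30,312.70; ending inventory = $13,004.80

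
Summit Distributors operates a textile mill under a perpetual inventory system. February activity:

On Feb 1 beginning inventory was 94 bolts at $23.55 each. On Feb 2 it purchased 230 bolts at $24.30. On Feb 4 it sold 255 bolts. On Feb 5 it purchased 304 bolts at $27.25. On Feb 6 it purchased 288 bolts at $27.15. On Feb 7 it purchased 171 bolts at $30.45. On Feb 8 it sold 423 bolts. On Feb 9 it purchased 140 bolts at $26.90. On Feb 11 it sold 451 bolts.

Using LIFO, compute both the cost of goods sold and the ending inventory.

COGS = $30,463.65; ending inventory = $2,415.20

Feb 4, 255 sold [LIFO — newest first]: 230 @ $24.30 + 25 @ $23.55 = $6,177.75
Feb 8, 423 sold [LIFO — newest first]: 171 @ $30.45 + 252 @ $27.15 = $12,048.75
Feb 11, 451 sold [LIFO — newest first]: 140 @ $26.90 + 36 @ $27.15 + 275 @ $27.25 = $12,237.15
Total COGS = $6,177.75 + $12,048.75 + $12,237.15 = $30,463.65
Ending inventory: 69 @ $23.55 + 29 @ $27.25 = $2,415.20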